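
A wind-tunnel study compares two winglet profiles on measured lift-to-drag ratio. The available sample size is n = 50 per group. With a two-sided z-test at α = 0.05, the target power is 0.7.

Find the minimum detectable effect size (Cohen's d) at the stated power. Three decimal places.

Required noncentrality: δ = z_{0.025} + z_{0.30} = 1.960 + 0.524 = 2.484.
(Lower-tail contribution to power is negligible for δ > 0.)
δ = d·√(n/2) ⇒ d = δ/√(n/2) = 2.484/√(50/2) = 0.4969.

d ≈ 0.497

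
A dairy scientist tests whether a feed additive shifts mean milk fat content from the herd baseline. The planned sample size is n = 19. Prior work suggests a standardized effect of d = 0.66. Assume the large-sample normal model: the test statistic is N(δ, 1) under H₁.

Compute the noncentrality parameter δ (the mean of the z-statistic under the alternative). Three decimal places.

The noncentrality parameter scales effect size by the design's sample-size factor: δ = d·√n = 0.66 × √19 = 2.8769

δ ≈ 2.877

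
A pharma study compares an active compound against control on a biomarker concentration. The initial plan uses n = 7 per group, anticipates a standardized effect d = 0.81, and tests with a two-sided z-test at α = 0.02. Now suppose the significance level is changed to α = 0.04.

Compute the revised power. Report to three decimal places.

δ = d·√(n/2) = 0.81 × √(7/2) = 1.5154 (unchanged). New critical value: z_{0.02} = 2.054.
Revised power = Φ(δ − 2.054) + Φ(−δ − 2.054) = Φ(-0.538) + Φ(-3.569) = 0.2952 + 0.0002 = 0.2953.

Power ≈ 0.295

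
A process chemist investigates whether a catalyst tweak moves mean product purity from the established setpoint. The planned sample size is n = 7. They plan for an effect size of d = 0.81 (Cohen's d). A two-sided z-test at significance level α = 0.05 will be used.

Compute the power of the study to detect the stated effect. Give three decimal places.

Power ≈ 0.573

Noncentrality parameter: δ = d·√n = 0.81 × √7 = 2.1431
Two-sided α = 0.05 → critical value z_{0.025} = 1.960.
Power = Φ(δ − 1.960) + Φ(−δ − 1.960) = Φ(0.183) + Φ(-4.103) = 0.5726 + 0.0000 = 0.5727.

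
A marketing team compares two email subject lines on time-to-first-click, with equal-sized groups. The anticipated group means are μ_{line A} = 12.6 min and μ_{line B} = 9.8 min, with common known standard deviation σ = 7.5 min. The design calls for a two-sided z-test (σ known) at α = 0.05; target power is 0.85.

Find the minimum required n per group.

Standardized effect: d = |μ_{line A} − μ_{line B}| / σ = |12.6 − 9.8| / 7.5 = 0.3733
Set Φ(δ − 1.960) = 0.85; then δ − 1.960 = Φ⁻¹(0.85) = 1.036, giving δ = 2.996.
(The Φ(−δ − z_{α/2}) term is vanishingly small for δ > 0 and is dropped in the standard sample-size formula.)
δ = d·√(n/2) ⇒ n = 2(δ/d)² = 2 × (2.996 / 0.3733)² = 128.84.
Rounding up, n = 129 per group.

n = 129 per group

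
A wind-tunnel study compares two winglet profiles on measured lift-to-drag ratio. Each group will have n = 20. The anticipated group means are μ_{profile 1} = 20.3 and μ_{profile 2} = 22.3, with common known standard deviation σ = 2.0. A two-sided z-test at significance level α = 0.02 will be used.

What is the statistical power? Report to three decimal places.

Standardized effect: d = |μ_{profile 1} − μ_{profile 2}| / σ = |20.3 − 22.3| / 2.0 = 1.0000
Noncentrality parameter: δ = d·√(n/2) = 1.0000 × √(20/2) = 3.1623
Two-sided α = 0.02 → critical value z_{0.01} = 2.326.
Power = Φ(δ − 2.326) + Φ(−δ − 2.326) = Φ(0.836) + Φ(-5.489) = 0.7984 + 0.0000 = 0.7984.

Power ≈ 0.798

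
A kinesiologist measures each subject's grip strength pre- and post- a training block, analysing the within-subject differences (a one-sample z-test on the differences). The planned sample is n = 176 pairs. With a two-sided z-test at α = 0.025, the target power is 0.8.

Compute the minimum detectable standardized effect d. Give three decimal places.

d ≈ 0.232

Required noncentrality: δ = z_{0.0125} + z_{0.20} = 2.241 + 0.842 = 3.083.
(Lower-tail contribution to power is negligible for δ > 0.)
δ = d·√n ⇒ d = δ/√n = 3.083/√176 = 0.2324.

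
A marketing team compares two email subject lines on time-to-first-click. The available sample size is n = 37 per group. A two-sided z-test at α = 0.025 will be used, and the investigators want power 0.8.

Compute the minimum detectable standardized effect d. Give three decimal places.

Required noncentrality: δ = z_{0.0125} + z_{0.20} = 2.241 + 0.842 = 3.083.
(Lower-tail contribution to power is negligible for δ > 0.)
δ = d·√(n/2) ⇒ d = δ/√(n/2) = 3.083/√(37/2) = 0.7168.

d ≈ 0.717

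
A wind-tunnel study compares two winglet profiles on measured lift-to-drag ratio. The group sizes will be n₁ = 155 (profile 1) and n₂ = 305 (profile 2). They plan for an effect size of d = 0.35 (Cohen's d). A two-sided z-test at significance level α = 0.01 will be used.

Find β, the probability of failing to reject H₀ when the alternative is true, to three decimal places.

β ≈ 0.165

Noncentrality parameter: δ = d / √(1/n₁ + 1/n₂) = 0.35 / √(1/155 + 1/305) = 3.5482
Two-sided α = 0.01 → critical value z_{0.005} = 2.576.
Power = Φ(δ − 2.576) + Φ(−δ − 2.576) = Φ(0.972) + Φ(-6.124) = 0.8346 + 0.0000 = 0.8346.
Type II error: β = 1 − power = 1 − 0.8346 = 0.1654.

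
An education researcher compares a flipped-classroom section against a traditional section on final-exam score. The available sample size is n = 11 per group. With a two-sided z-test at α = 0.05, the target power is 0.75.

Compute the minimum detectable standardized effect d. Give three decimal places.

d ≈ 1.123

Required noncentrality: δ = z_{0.025} + z_{0.25} = 1.960 + 0.674 = 2.634.
(The second rejection-region term Φ(−δ − z_{α/2}) is negligible and dropped.)
δ = d·√(n/2) ⇒ d = δ/√(n/2) = 2.634/√(11/2) = 1.1233.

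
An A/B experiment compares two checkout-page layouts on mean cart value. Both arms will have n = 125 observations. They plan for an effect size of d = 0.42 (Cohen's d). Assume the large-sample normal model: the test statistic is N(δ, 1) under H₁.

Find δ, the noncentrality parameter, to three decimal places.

δ ≈ 3.320

The noncentrality parameter scales effect size by the design's sample-size factor: δ = d·√(n/2) = 0.42 × √(125/2) = 3.3204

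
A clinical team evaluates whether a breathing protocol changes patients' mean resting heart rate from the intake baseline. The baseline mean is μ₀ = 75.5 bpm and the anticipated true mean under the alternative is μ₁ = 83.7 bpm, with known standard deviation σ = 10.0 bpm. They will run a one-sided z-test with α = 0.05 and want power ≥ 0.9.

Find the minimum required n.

n = 13

Standardized effect: d = |μ₁ − μ₀| / σ = |83.7 − 75.5| / 10.0 = 0.8200
For power 0.9 need Φ(δ − z_{0.05}) = 0.9, so δ = z_{0.05} + z_{0.10} = 1.645 + 1.282 = 2.926.
δ = d·√n ⇒ n = (δ/d)² = (2.926 / 0.8200)² = 12.74.
Round up to the next whole unit.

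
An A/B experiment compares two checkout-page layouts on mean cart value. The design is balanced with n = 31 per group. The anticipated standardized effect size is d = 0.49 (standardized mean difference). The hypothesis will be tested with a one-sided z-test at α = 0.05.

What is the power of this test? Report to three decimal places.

Power ≈ 0.612

Noncentrality parameter: δ = d·√(n/2) = 0.49 × √(31/2) = 1.9291
One-sided α = 0.05 → critical value z_{0.05} = 1.645.
Power = P(Z > 1.645 − δ) = Φ(0.284) = 0.6119.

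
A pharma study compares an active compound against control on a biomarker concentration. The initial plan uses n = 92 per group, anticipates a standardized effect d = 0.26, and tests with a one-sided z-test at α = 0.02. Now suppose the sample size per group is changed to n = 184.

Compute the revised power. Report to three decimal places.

Power ≈ 0.670

With n = 184 per group: δ = d·√(n/2) = 0.26 × √(184/2) = 2.4938. Critical value z_{0.02} = 2.054.
Revised power = P(Z > 2.054 − δ) = Φ(0.440) = 0.6701.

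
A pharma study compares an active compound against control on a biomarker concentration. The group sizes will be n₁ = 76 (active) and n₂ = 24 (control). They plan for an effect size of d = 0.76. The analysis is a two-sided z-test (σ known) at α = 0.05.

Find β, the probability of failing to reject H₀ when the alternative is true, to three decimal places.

β ≈ 0.099

Noncentrality parameter: λ = d / √(1/n₁ + 1/n₂) = 0.76 / √(1/76 + 1/24) = 3.2458
Two-sided α = 0.05 → critical value z_{0.025} = 1.960.
Power = Φ(λ − 1.960) + Φ(−λ − 1.960) = Φ(1.286) + Φ(-5.206) = 0.9008 + 0.0000 = 0.9008.
Type II error: β = 1 − power = 1 − 0.9008 = 0.0992.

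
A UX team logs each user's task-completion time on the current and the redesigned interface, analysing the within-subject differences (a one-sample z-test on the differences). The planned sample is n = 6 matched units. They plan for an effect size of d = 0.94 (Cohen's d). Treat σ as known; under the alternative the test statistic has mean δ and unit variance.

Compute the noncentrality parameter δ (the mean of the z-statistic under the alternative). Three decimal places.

δ ≈ 2.303

The noncentrality parameter scales effect size by the design's sample-size factor: δ = d·√n = 0.94 × √6 = 2.3025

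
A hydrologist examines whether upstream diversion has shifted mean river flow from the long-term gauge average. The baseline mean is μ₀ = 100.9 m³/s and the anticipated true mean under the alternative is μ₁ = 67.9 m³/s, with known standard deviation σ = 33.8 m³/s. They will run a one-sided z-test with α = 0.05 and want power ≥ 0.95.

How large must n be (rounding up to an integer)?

n = 12

Standardized effect: d = |μ₁ − μ₀| / σ = |67.9 − 100.9| / 33.8 = 0.9763
Set Φ(δ − 1.645) = 0.95; then δ − 1.645 = Φ⁻¹(0.95) = 1.645, giving δ = 3.290.
δ = d·√n ⇒ n = (δ/d)² = (3.290 / 0.9763)² = 11.35.
Round up to the next whole unit.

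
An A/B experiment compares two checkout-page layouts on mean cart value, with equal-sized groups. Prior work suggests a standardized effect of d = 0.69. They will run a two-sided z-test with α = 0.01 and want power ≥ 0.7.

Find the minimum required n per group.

For power 0.7 need Φ(δ − z_{0.005}) = 0.7, so δ = z_{0.005} + z_{0.30} = 2.576 + 0.524 = 3.100.
(The Φ(−δ − z_{α/2}) term is vanishingly small for δ > 0 and is dropped in the standard sample-size formula.)
δ = d·√(n/2) ⇒ n = 2(δ/d)² = 2 × (3.100 / 0.69)² = 40.38.
Rounding up, n = 41 per group.

n = 41 per group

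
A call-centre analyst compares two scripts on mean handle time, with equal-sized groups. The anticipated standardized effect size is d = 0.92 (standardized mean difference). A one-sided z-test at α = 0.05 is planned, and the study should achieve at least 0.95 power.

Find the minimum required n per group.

n = 26 per group

For power 0.95 need Φ(δ − z_{0.05}) = 0.95, so δ = z_{0.05} + z_{0.05} = 1.645 + 1.645 = 3.290.
δ = d·√(n/2) ⇒ n = 2(δ/d)² = 2 × (3.290 / 0.92)² = 25.57.
Round up to the next whole unit.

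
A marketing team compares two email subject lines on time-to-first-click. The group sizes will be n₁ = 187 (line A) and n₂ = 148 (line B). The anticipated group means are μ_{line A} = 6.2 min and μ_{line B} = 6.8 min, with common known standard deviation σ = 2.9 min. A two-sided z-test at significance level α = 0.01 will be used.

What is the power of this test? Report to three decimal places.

Standardized effect: d = |μ_{line A} − μ_{line B}| / σ = |6.2 − 6.8| / 2.9 = 0.2069
Noncentrality parameter: δ = d / √(1/n₁ + 1/n₂) = 0.2069 / √(1/187 + 1/148) = 1.8805
Critical value for a two-sided test at α = 0.01: z_{α/2} = 2.576.
Power = Φ(δ − 2.576) + Φ(−δ − 2.576) = Φ(-0.695) + Φ(-4.456) = 0.2434 + 0.0000 = 0.2434.

Power ≈ 0.243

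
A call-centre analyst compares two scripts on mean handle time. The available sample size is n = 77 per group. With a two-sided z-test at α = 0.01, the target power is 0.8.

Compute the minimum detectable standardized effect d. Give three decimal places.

Required noncentrality: δ = z_{0.005} + z_{0.20} = 2.576 + 0.842 = 3.417.
(The second rejection-region term Φ(−δ − z_{α/2}) is negligible and dropped.)
δ = d·√(n/2) ⇒ d = δ/√(n/2) = 3.417/√(77/2) = 0.5508.

d ≈ 0.551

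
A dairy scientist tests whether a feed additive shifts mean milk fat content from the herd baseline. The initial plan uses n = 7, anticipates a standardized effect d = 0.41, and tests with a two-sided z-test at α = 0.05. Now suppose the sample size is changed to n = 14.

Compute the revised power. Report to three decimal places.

With n = 14: δ = d·√n = 0.41 × √14 = 1.5341. Critical value z_{0.025} = 1.960.
Revised power = Φ(δ − 1.960) + Φ(−δ − 1.960) = Φ(-0.426) + Φ(-3.494) = 0.3351 + 0.0002 = 0.3353.

Power ≈ 0.335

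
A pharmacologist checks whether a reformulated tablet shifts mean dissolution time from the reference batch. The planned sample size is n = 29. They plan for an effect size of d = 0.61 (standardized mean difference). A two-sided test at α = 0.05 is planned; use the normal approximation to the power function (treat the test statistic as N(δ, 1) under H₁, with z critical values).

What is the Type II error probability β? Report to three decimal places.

Noncentrality parameter: δ = d·√n = 0.61 × √29 = 3.2850
Critical value for a two-sided test at α = 0.05: z_{α/2} = 1.960.
Power = Φ(δ − 1.960) + Φ(−δ − 1.960) = Φ(1.325) + Φ(-5.245) = 0.9074 + 0.0000 = 0.9074.
Type II error: β = 1 − power = 1 − 0.9074 = 0.0926.

β ≈ 0.093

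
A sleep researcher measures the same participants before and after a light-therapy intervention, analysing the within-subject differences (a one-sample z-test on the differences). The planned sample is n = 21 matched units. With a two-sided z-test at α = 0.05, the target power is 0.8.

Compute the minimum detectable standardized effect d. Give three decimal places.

Need Φ(δ − 1.960) = 0.8, so δ = 1.960 + 0.842 = 2.802.
(Lower-tail contribution to power is negligible for δ > 0.)
δ = d·√n ⇒ d = δ/√n = 2.802/√21 = 0.6114.

d ≈ 0.611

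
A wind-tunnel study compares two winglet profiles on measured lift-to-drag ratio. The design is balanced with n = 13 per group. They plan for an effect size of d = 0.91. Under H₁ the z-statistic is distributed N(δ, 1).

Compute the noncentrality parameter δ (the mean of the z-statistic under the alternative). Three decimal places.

δ = d·√(n/2) = 0.91 × √(13/2) = 2.3201

δ ≈ 2.320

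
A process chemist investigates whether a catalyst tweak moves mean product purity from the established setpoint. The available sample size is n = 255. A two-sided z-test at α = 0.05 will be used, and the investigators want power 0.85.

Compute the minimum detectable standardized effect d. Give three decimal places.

d ≈ 0.188

Need Φ(δ − 1.960) = 0.85, so δ = 1.960 + 1.036 = 2.996.
(Lower-tail contribution to power is negligible for δ > 0.)
δ = d·√n ⇒ d = δ/√n = 2.996/√255 = 0.1876.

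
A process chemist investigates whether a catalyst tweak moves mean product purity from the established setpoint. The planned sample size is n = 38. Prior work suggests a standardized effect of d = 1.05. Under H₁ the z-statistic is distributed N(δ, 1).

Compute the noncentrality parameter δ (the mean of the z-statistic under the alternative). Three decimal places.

The noncentrality parameter scales effect size by the design's sample-size factor: δ = d·√n = 1.05 × √38 = 6.4726

δ ≈ 6.473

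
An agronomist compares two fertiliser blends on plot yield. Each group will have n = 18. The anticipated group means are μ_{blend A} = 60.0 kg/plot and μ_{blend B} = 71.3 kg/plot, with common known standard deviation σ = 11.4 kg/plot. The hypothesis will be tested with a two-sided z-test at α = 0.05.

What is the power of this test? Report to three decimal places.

Power ≈ 0.845

Standardized effect: d = |μ_{blend A} − μ_{blend B}| / σ = |60.0 − 71.3| / 11.4 = 0.9912
Noncentrality parameter: δ = d·√(n/2) = 0.9912 × √(18/2) = 2.9737
Two-sided α = 0.05 → critical value z_{0.025} = 1.960.
Power = Φ(δ − 1.960) + Φ(−δ − 1.960) = Φ(1.014) + Φ(-4.934) = 0.8446 + 0.0000 = 0.8446.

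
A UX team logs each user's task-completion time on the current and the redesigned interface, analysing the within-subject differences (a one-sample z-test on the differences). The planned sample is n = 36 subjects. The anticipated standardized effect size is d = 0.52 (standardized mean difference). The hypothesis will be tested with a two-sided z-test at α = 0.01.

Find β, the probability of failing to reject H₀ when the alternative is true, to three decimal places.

Noncentrality parameter: λ = d·√n = 0.52 × √36 = 3.1200
Two-sided α = 0.01 → critical value z_{0.005} = 2.576.
Power = Φ(λ − 2.576) + Φ(−λ − 2.576) = Φ(0.544) + Φ(-5.696) = 0.7068 + 0.0000 = 0.7068.
Type II error: β = 1 − power = 1 − 0.7068 = 0.2932.

β ≈ 0.293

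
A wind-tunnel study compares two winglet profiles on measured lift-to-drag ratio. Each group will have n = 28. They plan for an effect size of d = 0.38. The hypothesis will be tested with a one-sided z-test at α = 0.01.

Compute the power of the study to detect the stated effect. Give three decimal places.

Noncentrality parameter: δ = d·√(n/2) = 0.38 × √(28/2) = 1.4218
Critical value for a one-sided test at α = 0.01: z_α = 2.326.
Power = P(Z > 2.326 − δ) = Φ(-0.905) = 0.1829.

Power ≈ 0.183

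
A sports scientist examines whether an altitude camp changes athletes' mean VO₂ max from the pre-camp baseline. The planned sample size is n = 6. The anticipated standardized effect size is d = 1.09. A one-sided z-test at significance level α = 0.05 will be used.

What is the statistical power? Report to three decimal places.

Power ≈ 0.847

Noncentrality parameter: λ = d·√n = 1.09 × √6 = 2.6699
Critical value for a one-sided test at α = 0.05: z_α = 1.645.
Power = Φ(λ − 1.645) = Φ(1.025) = 0.8473.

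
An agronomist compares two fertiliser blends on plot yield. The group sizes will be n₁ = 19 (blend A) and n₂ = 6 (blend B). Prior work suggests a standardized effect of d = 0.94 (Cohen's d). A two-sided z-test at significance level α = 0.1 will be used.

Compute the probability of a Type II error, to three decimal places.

Noncentrality parameter: δ = d / √(1/n₁ + 1/n₂) = 0.94 / √(1/19 + 1/6) = 2.0073
Critical value for a two-sided test at α = 0.1: z_{α/2} = 1.645.
Power = Φ(δ − 1.645) + Φ(−δ − 1.645) = Φ(0.362) + Φ(-3.652) = 0.6415 + 0.0001 = 0.6416.
Type II error: β = 1 − power = 1 − 0.6416 = 0.3584.

β ≈ 0.358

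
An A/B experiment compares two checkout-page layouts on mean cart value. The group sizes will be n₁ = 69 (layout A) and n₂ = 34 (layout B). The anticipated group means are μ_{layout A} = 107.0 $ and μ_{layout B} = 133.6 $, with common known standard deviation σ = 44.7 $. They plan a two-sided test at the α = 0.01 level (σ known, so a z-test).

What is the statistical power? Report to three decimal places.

Standardized effect: d = |μ_{layout A} − μ_{layout B}| / σ = |107.0 − 133.6| / 44.7 = 0.5951
Noncentrality parameter: δ = d / √(1/n₁ + 1/n₂) = 0.5951 / √(1/69 + 1/34) = 2.8400
Critical value for a two-sided test at α = 0.01: z_{α/2} = 2.576.
Power = Φ(δ − 2.576) + Φ(−δ − 2.576) = Φ(0.264) + Φ(-5.416) = 0.6042 + 0.0000 = 0.6042.

Power ≈ 0.604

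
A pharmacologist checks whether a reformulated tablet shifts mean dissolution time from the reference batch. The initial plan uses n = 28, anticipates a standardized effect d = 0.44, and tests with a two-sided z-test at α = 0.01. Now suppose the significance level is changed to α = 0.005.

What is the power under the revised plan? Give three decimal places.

δ = d·√n = 0.44 × √28 = 2.3283 (unchanged). New critical value: z_{0.0025} = 2.807.
Revised power = Φ(δ − 2.807) + Φ(−δ − 2.807) = Φ(-0.479) + Φ(-5.135) = 0.3161 + 0.0000 = 0.3161.

Power ≈ 0.316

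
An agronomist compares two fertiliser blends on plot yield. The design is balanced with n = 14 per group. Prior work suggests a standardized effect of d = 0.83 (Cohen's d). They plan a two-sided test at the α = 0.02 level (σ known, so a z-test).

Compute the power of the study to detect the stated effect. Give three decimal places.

Noncentrality parameter: δ = d·√(n/2) = 0.83 × √(14/2) = 2.1960
Two-sided α = 0.02 → critical value z_{0.01} = 2.326.
Power = Φ(δ − 2.326) + Φ(−δ − 2.326) = Φ(-0.130) + Φ(-4.522) = 0.4481 + 0.0000 = 0.4481.

Power ≈ 0.448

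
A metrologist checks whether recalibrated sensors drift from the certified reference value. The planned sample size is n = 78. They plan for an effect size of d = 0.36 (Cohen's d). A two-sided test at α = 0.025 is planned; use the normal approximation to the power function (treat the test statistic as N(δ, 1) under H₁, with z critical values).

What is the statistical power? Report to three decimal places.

Noncentrality parameter: δ = d·√n = 0.36 × √78 = 3.1794
Critical value for a two-sided test at α = 0.025: z_{α/2} = 2.241.
Power = Φ(δ − 2.241) + Φ(−δ − 2.241) = Φ(0.938) + Φ(-5.421) = 0.8259 + 0.0000 = 0.8259.

Power ≈ 0.826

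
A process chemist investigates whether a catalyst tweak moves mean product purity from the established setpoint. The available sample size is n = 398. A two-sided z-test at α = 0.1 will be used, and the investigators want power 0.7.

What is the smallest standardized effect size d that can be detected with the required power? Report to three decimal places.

d ≈ 0.109

Required noncentrality: δ = z_{0.05} + z_{0.30} = 1.645 + 0.524 = 2.169.
(Lower-tail contribution to power is negligible for δ > 0.)
δ = d·√n ⇒ d = δ/√n = 2.169/√398 = 0.1087.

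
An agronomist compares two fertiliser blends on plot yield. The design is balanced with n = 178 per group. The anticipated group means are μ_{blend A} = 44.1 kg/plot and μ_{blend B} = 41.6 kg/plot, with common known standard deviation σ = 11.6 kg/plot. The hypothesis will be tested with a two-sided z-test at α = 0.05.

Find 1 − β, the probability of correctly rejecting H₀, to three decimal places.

Power ≈ 0.529

Standardized effect: d = |μ_{blend A} − μ_{blend B}| / σ = |44.1 − 41.6| / 11.6 = 0.2155
Noncentrality parameter: δ = d·√(n/2) = 0.2155 × √(178/2) = 2.0332
Two-sided α = 0.05 → critical value z_{0.025} = 1.960.
Power = Φ(δ − 1.960) + Φ(−δ − 1.960) = Φ(0.073) + Φ(-3.993) = 0.5292 + 0.0000 = 0.5292.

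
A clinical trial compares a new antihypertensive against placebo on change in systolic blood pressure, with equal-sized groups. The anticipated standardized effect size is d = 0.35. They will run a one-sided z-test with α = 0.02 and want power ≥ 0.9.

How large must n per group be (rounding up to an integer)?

Set Φ(δ − 2.054) = 0.9; then δ − 2.054 = Φ⁻¹(0.9) = 1.282, giving δ = 3.335.
δ = d·√(n/2) ⇒ n = 2(δ/d)² = 2 × (3.335 / 0.35)² = 181.62.
Rounding up, n = 182 per group.

n = 182 per group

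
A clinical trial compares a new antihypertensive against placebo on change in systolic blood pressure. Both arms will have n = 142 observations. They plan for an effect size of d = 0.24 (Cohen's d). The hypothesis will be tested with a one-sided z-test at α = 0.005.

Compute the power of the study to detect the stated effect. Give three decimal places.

Noncentrality parameter: δ = d·√(n/2) = 0.24 × √(142/2) = 2.0223
Critical value for a one-sided test at α = 0.005: z_α = 2.576.
Power = P(Z > 2.576 − δ) = Φ(-0.554) = 0.2899.

Power ≈ 0.290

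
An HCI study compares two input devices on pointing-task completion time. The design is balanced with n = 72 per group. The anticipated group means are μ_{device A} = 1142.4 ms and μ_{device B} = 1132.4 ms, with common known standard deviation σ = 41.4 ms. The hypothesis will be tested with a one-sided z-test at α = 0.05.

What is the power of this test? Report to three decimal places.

Standardized effect: d = |μ_{device A} − μ_{device B}| / σ = |1142.4 − 1132.4| / 41.4 = 0.2415
Noncentrality parameter: δ = d·√(n/2) = 0.2415 × √(72/2) = 1.4493
Critical value for a one-sided test at α = 0.05: z_α = 1.645.
Power = P(Z > 1.645 − δ) = Φ(-0.196) = 0.4225.

Power ≈ 0.422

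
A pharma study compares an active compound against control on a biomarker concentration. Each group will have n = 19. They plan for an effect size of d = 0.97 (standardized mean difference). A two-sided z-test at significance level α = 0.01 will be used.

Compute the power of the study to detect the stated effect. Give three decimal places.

Noncentrality parameter: δ = d·√(n/2) = 0.97 × √(19/2) = 2.9897
Critical value for a two-sided test at α = 0.01: z_{α/2} = 2.576.
Power = Φ(δ − 2.576) + Φ(−δ − 2.576) = Φ(0.414) + Φ(-5.566) = 0.6605 + 0.0000 = 0.6605.

Power ≈ 0.661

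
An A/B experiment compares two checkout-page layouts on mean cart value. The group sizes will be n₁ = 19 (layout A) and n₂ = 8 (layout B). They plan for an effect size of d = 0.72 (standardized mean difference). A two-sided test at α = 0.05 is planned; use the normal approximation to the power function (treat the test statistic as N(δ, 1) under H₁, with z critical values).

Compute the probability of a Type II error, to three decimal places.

β ≈ 0.599

Noncentrality parameter: δ = d / √(1/n₁ + 1/n₂) = 0.72 / √(1/19 + 1/8) = 1.7083
Two-sided α = 0.05 → critical value z_{0.025} = 1.960.
Power = Φ(δ − 1.960) + Φ(−δ − 1.960) = Φ(-0.252) + Φ(-3.668) = 0.4007 + 0.0001 = 0.4008.
Type II error: β = 1 − power = 1 − 0.4008 = 0.5992.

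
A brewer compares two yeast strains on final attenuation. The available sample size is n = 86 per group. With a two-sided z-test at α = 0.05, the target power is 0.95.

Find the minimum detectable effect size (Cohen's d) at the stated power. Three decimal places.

Need Φ(δ − 1.960) = 0.95, so δ = 1.960 + 1.645 = 3.605.
(The second rejection-region term Φ(−δ − z_{α/2}) is negligible and dropped.)
δ = d·√(n/2) ⇒ d = δ/√(n/2) = 3.605/√(86/2) = 0.5497.

d ≈ 0.550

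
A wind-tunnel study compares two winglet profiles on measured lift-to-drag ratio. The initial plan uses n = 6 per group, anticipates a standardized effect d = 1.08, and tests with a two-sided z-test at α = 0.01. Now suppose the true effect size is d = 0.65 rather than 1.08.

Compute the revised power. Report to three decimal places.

With d = 0.65: δ = d·√(n/2) = 0.65 × √(6/2) = 1.1258. Critical value z_{0.005} = 2.576.
Revised power = Φ(δ − 2.576) + Φ(−δ − 2.576) = Φ(-1.450) + Φ(-3.702) = 0.0735 + 0.0001 = 0.0736.

Power ≈ 0.074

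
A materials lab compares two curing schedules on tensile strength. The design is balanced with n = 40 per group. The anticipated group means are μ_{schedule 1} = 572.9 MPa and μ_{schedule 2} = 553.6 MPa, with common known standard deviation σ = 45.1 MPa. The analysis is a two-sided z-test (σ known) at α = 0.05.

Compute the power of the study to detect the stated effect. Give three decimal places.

Standardized effect: d = |μ_{schedule 1} − μ_{schedule 2}| / σ = |572.9 − 553.6| / 45.1 = 0.4279
Noncentrality parameter: δ = d·√(n/2) = 0.4279 × √(40/2) = 1.9138
Critical value for a two-sided test at α = 0.05: z_{α/2} = 1.960.
Power = Φ(δ − 1.960) + Φ(−δ − 1.960) = Φ(-0.046) + Φ(-3.874) = 0.4816 + 0.0001 = 0.4816.

Power ≈ 0.482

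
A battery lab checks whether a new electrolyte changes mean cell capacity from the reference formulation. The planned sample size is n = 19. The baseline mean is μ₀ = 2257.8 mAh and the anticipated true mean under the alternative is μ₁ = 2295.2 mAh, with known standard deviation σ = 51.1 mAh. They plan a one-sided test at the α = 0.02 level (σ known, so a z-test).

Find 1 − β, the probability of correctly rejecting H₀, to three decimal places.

Power ≈ 0.872

Standardized effect: d = |μ₁ − μ₀| / σ = |2295.2 − 2257.8| / 51.1 = 0.7319
Noncentrality parameter: δ = d·√n = 0.7319 × √19 = 3.1903
One-sided α = 0.02 → critical value z_{0.02} = 2.054.
Power = P(Z > 2.054 − δ) = Φ(1.137) = 0.8721.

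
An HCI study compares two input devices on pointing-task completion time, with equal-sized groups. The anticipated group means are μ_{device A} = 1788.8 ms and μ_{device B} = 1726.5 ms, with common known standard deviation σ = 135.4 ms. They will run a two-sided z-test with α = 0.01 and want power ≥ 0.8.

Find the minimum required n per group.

Standardized effect: d = |μ_{device A} − μ_{device B}| / σ = |1788.8 − 1726.5| / 135.4 = 0.4601
For power 0.8 need Φ(δ − z_{0.005}) = 0.8, so δ = z_{0.005} + z_{0.20} = 2.576 + 0.842 = 3.417.
(The Φ(−δ − z_{α/2}) term is vanishingly small for δ > 0 and is dropped in the standard sample-size formula.)
δ = d·√(n/2) ⇒ n = 2(δ/d)² = 2 × (3.417 / 0.4601)² = 110.33.
Round up to the next whole unit.

n = 111 per group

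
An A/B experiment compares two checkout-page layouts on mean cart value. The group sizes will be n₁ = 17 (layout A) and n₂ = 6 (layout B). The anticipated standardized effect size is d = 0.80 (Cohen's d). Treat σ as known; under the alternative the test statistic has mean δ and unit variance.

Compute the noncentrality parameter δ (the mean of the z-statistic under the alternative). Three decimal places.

The noncentrality parameter scales effect size by the design's sample-size factor: δ = d / √(1/n₁ + 1/n₂) = 0.80 / √(1/17 + 1/6) = 1.6847

δ ≈ 1.685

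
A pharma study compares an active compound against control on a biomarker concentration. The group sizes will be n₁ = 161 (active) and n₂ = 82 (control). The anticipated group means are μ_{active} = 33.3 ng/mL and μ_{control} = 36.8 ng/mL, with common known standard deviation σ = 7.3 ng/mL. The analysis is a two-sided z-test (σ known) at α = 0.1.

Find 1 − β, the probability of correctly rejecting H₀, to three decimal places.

Power ≈ 0.971

Standardized effect: d = |μ_{active} − μ_{control}| / σ = |33.3 − 36.8| / 7.3 = 0.4795
Noncentrality parameter: δ = d / √(1/n₁ + 1/n₂) = 0.4795 / √(1/161 + 1/82) = 3.5340
Two-sided α = 0.1 → critical value z_{0.05} = 1.645.
Power = Φ(δ − 1.645) + Φ(−δ − 1.645) = Φ(1.889) + Φ(-5.179) = 0.9706 + 0.0000 = 0.9706.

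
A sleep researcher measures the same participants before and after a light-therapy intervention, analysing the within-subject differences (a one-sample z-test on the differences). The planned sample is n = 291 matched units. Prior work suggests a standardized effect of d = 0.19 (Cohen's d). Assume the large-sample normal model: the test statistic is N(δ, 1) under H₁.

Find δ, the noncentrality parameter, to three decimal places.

δ ≈ 3.241

δ = d·√n = 0.19 × √291 = 3.2412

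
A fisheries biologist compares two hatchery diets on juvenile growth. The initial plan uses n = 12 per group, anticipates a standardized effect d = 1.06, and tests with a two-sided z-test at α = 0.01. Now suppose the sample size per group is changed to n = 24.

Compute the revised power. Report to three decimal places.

With n = 24 per group: δ = d·√(n/2) = 1.06 × √(24/2) = 3.6719. Critical value z_{0.005} = 2.576.
Revised power = Φ(δ − 2.576) + Φ(−δ − 2.576) = Φ(1.096) + Φ(-6.248) = 0.8635 + 0.0000 = 0.8635.

Power ≈ 0.863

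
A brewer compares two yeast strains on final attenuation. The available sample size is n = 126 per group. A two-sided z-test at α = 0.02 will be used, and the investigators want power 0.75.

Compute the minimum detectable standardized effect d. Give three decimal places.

d ≈ 0.378

Need Φ(δ − 2.326) = 0.75, so δ = 2.326 + 0.674 = 3.001.
(Lower-tail contribution to power is negligible for δ > 0.)
δ = d·√(n/2) ⇒ d = δ/√(n/2) = 3.001/√(126/2) = 0.3781.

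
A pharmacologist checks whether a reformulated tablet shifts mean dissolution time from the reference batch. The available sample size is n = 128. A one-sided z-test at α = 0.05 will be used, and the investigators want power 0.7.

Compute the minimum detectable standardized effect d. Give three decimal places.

d ≈ 0.192

Need Φ(δ − 1.645) = 0.7, so δ = 1.645 + 0.524 = 2.169.
δ = d·√n ⇒ d = δ/√n = 2.169/√128 = 0.1917.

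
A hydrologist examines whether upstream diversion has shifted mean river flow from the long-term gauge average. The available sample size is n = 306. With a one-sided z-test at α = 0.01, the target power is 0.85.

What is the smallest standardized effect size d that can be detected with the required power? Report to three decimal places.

d ≈ 0.192

Required noncentrality: δ = z_{0.01} + z_{0.15} = 2.326 + 1.036 = 3.363.
δ = d·√n ⇒ d = δ/√n = 3.363/√306 = 0.1922.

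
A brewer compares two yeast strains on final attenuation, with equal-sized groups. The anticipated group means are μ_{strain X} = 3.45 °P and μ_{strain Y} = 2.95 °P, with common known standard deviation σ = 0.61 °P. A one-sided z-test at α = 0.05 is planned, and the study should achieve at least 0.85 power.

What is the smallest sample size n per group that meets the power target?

Standardized effect: d = |μ_{strain X} − μ_{strain Y}| / σ = |3.45 − 2.95| / 0.61 = 0.8197
For power 0.85 need Φ(δ − z_{0.05}) = 0.85, so δ = z_{0.05} + z_{0.15} = 1.645 + 1.036 = 2.681.
δ = d·√(n/2) ⇒ n = 2(δ/d)² = 2 × (2.681 / 0.8197)² = 21.40.
Rounding up, n = 22 per group.

n = 22 per group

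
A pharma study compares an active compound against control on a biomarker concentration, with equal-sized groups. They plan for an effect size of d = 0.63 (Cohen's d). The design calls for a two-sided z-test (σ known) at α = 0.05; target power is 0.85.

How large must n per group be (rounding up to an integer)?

n = 46 per group

Set Φ(δ − 1.960) = 0.85; then δ − 1.960 = Φ⁻¹(0.85) = 1.036, giving δ = 2.996.
(Ignoring the negligible lower-tail rejection probability gives the usual closed-form inversion.)
δ = d·√(n/2) ⇒ n = 2(δ/d)² = 2 × (2.996 / 0.63)² = 45.24.
Round up to the next whole unit.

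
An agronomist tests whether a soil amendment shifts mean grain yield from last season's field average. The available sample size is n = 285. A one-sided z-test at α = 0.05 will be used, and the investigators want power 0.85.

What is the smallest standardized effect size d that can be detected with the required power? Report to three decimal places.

d ≈ 0.159

Need Φ(δ − 1.645) = 0.85, so δ = 1.645 + 1.036 = 2.681.
δ = d·√n ⇒ d = δ/√n = 2.681/√285 = 0.1588.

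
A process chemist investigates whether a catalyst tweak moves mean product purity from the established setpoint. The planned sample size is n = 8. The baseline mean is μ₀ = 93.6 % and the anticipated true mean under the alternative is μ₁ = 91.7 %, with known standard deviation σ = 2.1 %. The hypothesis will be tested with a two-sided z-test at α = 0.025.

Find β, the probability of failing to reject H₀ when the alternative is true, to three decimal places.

β ≈ 0.375

Standardized effect: d = |μ₁ − μ₀| / σ = |91.7 − 93.6| / 2.1 = 0.9048
Noncentrality parameter: δ = d·√n = 0.9048 × √8 = 2.5591
Two-sided α = 0.025 → critical value z_{0.0125} = 2.241.
Power = Φ(δ − 2.241) + Φ(−δ − 2.241) = Φ(0.318) + Φ(-4.800) = 0.6246 + 0.0000 = 0.6246.
Type II error: β = 1 − power = 1 − 0.6246 = 0.3754.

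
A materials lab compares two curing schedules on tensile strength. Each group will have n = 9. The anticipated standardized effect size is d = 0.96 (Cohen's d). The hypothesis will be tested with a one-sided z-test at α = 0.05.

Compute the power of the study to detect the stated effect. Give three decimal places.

Power ≈ 0.652

Noncentrality parameter: δ = d·√(n/2) = 0.96 × √(9/2) = 2.0365
One-sided α = 0.05 → critical value z_{0.05} = 1.645.
Power = Φ(δ − 1.645) = Φ(0.392) = 0.6523.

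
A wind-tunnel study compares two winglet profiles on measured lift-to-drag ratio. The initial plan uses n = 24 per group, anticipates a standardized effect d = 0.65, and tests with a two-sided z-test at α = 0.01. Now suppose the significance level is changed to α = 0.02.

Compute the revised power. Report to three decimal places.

δ = d·√(n/2) = 0.65 × √(24/2) = 2.2517 (unchanged). New critical value: z_{0.01} = 2.326.
Revised power = Φ(δ − 2.326) + Φ(−δ − 2.326) = Φ(-0.075) + Φ(-4.578) = 0.4702 + 0.0000 = 0.4702.

Power ≈ 0.470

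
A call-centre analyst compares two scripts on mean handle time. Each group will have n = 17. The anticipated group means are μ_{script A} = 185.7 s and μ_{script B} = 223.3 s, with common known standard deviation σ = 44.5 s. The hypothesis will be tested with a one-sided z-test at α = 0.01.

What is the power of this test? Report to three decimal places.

Standardized effect: d = |μ_{script A} − μ_{script B}| / σ = |185.7 − 223.3| / 44.5 = 0.8449
Noncentrality parameter: δ = d·√(n/2) = 0.8449 × √(17/2) = 2.4634
Critical value for a one-sided test at α = 0.01: z_α = 2.326.
Power = P(Z > 2.326 − δ) = Φ(0.137) = 0.5545.

Power ≈ 0.555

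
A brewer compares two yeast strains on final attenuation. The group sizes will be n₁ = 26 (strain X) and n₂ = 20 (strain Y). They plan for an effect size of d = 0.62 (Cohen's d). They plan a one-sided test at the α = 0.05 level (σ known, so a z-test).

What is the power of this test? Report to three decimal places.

Power ≈ 0.670

Noncentrality parameter: δ = d / √(1/n₁ + 1/n₂) = 0.62 / √(1/26 + 1/20) = 2.0846
Critical value for a one-sided test at α = 0.05: z_α = 1.645.
Power = Φ(δ − 1.645) = Φ(0.440) = 0.6699.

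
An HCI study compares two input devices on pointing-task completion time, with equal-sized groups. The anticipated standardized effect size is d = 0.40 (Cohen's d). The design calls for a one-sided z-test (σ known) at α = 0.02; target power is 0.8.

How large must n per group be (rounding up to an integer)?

n = 105 per group

For power 0.8 need Φ(δ − z_{0.02}) = 0.8, so δ = z_{0.02} + z_{0.20} = 2.054 + 0.842 = 2.895.
δ = d·√(n/2) ⇒ n = 2(δ/d)² = 2 × (2.895 / 0.40)² = 104.79.
Rounding up, n = 105 per group.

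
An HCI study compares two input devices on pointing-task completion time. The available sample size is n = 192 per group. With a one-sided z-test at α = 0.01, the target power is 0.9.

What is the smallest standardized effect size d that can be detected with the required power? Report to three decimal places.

d ≈ 0.368

Need Φ(δ − 2.326) = 0.9, so δ = 2.326 + 1.282 = 3.608.
δ = d·√(n/2) ⇒ d = δ/√(n/2) = 3.608/√(192/2) = 0.3682.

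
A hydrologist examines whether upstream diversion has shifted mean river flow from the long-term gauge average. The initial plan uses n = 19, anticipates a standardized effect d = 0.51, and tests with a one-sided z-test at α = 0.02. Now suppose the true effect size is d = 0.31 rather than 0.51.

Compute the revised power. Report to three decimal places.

With d = 0.31: δ = d·√n = 0.31 × √19 = 1.3513. Critical value z_{0.02} = 2.054.
Revised power = P(Z > 2.054 − δ) = Φ(-0.702) = 0.2412.

Power ≈ 0.241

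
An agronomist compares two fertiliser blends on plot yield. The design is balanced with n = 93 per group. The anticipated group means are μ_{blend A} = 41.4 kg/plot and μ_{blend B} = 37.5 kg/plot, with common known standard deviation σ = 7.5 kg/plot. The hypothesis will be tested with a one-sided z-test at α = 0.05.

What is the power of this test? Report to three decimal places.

Power ≈ 0.971

Standardized effect: d = |μ_{blend A} − μ_{blend B}| / σ = |41.4 − 37.5| / 7.5 = 0.5200
Noncentrality parameter: λ = d·√(n/2) = 0.5200 × √(93/2) = 3.5459
One-sided α = 0.05 → critical value z_{0.05} = 1.645.
Power = P(Z > 1.645 − λ) = Φ(1.901) = 0.9714.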